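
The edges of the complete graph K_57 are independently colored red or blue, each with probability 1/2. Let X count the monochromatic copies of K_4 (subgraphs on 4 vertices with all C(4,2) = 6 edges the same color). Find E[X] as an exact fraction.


Let X = Σ_S X_S over the C(57, 4) = 395010 subsets S of size 4, where X_S = 1 if the K_4 on S is monochromatic.
For a fixed S, the K_4 on S has C(4, 2) = 6 edges. P[all 6 edges red] = (1/2)^6, and likewise for blue, so P[monochromatic] = 2·(1/2)^6 = 2^{1 − 6} = 1/32.
Summing: E[X] = C(57, 4) · 2^{1 − 6} = 395010 · 1/32 = 197505/16.
Numerically: E[X] ≈ 12344.062.

E[X] = C(57,4)·2^(1−C(4,2)) = 197505/16 ≈ 12344.062.


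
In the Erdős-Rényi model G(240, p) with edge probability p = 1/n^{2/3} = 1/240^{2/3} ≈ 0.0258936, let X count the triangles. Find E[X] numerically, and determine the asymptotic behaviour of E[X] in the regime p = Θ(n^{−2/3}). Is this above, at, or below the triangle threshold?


Number of potential triangles: C(240, 3) = 2275280.
Each occurs with probability p³ ≈ (0.0258936)³ ≈ 1.73611111e-05.
By linearity: E[X] = C(240, 3)·p³ ≈ 2275280 · 1.73611111e-05 ≈ 39.501389.
Since α = 2/3 < 1, p = c/n^{2/3} ≫ 1/n is above the triangle threshold p ~ 1/n. Asymptotically E[X] ~ (c³/6)·n^{3(1−α)} = (1³/6)·n^{1} → ∞; triangles are abundant w.h.p.

E[X] ≈ 39.501389; in regime p = Θ(1/n^{2/3}) E[X] diverges (above the triangle threshold p ~ 1/n).


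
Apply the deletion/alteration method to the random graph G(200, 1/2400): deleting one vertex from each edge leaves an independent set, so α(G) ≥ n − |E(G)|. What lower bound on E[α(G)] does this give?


E[|E(G)|] = C(200, 2)·p = 19900 · (1/2400) = 199/24.
E[α(G)] ≥ n − E[|E(G)|] = 200 − 199/24 = 4601/24.
Numerically: ≈ 191.708.
(This is only a lower bound; the true E[α(G)] may be larger.)

E[α(G)] ≥ 4601/24 ≈ 191.708.


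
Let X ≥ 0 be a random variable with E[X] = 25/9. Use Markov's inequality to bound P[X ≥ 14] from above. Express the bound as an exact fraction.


μ = E[X] = 25/9, a = 14.
Markov: P[X ≥ 14] ≤ μ/a = (25/9)/14 = 25/126.
Numerically: ≈ 0.19841.
(Since a = 14 > μ = 2.77778, the bound 25/126 is < 1 and informative.)

P[X ≥ 14] ≤ 25/126 ≈ 0.19841.


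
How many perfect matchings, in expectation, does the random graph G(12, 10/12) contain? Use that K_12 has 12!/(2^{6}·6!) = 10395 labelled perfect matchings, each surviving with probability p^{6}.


K_12 has 12!/(2^{6}·6!) = 10395 labelled perfect matchings.
For each such perfect matching H, let X_H = 1 if all 6 edges of H are present in G. Then P[X_H = 1] = p^{6} = (5/6)^{6} = 15625/46656.
By linearity: E[X] = Σ_H E[X_H] = 10395 · p^{6} = 10395 · 15625/46656 = 6015625/1728.
Numerically: E[X] ≈ 3481.26.

E[X] = 10395 · (5/6)^{6} = 6015625/1728 ≈ 3481.26.


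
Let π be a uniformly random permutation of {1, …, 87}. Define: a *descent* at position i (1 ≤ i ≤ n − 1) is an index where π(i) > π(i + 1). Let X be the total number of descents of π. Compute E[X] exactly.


Write X = Σ X_I over i = 1, …, 86, with X_I the indicator of one descent.
There are 86 indicators.
For each fixed i, the pair (π(i), π(i+1)) is a uniformly random ordered pair of distinct values from {1, …, 87}; by symmetry P[π(i) > π(i+1)] = 1/2.
By linearity: E[X] = 86 · (1/2) = (87 − 1) · (1/2) = 43 ≈ 43.00000.

E[X] = 43 = 43.00000.


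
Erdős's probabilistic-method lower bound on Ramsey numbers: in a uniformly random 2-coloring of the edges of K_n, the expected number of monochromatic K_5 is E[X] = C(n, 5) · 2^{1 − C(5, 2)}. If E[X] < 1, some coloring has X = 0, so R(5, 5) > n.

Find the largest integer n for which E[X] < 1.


We need C(n, 5) · 2^{1 − 10} < 1, i.e. C(n, 5) < 2^{10 − 1} = 512.
Check values of n near the boundary:
  n = 8: C(8, 5) = 56; 56 < 512? YES
  n = 9: C(9, 5) = 126; 126 < 512? YES
  n = 10: C(10, 5) = 252; 252 < 512? YES
  n = 11: C(11, 5) = 462; 462 < 512? YES
  n = 12: C(12, 5) = 792; 792 < 512? NO
The largest n with C(n, 5) < 512 is n = 11 (where E[X] = 231/256 ≈ 0.902344). Hence R(5, 5) > 11, i.e. R(5, 5) ≥ 12.

Largest n = 11; hence R(5, 5) > 11.


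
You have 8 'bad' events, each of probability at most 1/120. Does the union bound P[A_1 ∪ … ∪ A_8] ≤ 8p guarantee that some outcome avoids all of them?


Union bound: P[∪_{i=1}^{8} A_i] ≤ Σ_i P[A_i] ≤ 8·p = 8·(1/120) = 1/15.
Numerically: 1/15 ≈ 0.067.
Is 1/15 < 1? YES.
Since P[∪ A_i] ≤ 1/15 < 1, the complement has P[∩ A_i^c] ≥ 1 − 1/15 = 14/15 > 0, so some outcome avoids every A_i.

8·p = 1/15 ≈ 0.067; existence CERTIFIED by the union bound.


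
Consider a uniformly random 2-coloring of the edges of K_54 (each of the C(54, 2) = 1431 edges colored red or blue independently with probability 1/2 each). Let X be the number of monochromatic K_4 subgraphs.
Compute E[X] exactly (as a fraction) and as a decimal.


Let X = Σ_S X_S over the C(54, 4) = 316251 subsets S of size 4, where X_S = 1 if the K_4 on S is monochromatic.
For a fixed S, the K_4 on S has C(4, 2) = 6 edges. P[all 6 edges red] = (1/2)^6, and likewise for blue, so P[monochromatic] = 2·(1/2)^6 = 2^{1 − 6} = 1/32.
Summing: E[X] = C(54, 4) · 2^{1 − 6} = 316251 · 1/32 = 316251/32.
Numerically: E[X] ≈ 9882.84375.

E[X] = C(54,4)·2^(1−C(4,2)) = 316251/32 ≈ 9882.84375.


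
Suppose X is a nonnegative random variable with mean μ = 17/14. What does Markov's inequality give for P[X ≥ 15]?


μ = E[X] = 17/14, a = 15.
Markov: P[X ≥ 15] ≤ μ/a = (17/14)/15 = 17/210.
Numerically: ≈ 0.080952.
(Since a = 15 > μ = 1.214286, the bound 17/210 is < 1 and informative.)

P[X ≥ 15] ≤ 17/210 ≈ 0.080952.


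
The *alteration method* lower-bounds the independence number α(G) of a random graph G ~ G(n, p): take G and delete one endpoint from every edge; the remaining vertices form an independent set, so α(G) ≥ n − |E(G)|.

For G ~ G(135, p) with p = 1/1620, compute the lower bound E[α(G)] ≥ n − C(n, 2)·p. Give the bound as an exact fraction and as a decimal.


E[|E(G)|] = C(135, 2)·p = 9045 · (1/1620) = 67/12.
E[α(G)] ≥ n − E[|E(G)|] = 135 − 67/12 = 1553/12.
Numerically: ≈ 129.41667.
(This is only a lower bound; the true E[α(G)] may be larger.)

E[α(G)] ≥ 1553/12 ≈ 129.41667.


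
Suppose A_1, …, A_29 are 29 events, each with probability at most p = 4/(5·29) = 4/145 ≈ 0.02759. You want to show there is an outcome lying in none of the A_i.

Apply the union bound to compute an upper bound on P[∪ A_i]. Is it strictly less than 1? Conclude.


Union bound: P[∪_{i=1}^{29} A_i] ≤ Σ_i P[A_i] ≤ 29·p = 29·(4/145) = 4/5.
Numerically: 4/5 ≈ 0.80000.
Is 4/5 < 1? YES.
Since P[∪ A_i] ≤ 4/5 < 1, the complement has P[∩ A_i^c] ≥ 1 − 4/5 = 1/5 > 0, so some outcome avoids every A_i.

29·p = 4/5 ≈ 0.80000; existence CERTIFIED by the union bound.


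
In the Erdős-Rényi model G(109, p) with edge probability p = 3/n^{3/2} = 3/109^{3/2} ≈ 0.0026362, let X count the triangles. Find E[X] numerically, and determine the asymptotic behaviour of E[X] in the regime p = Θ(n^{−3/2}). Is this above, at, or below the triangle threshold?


Number of potential triangles: C(109, 3) = 209934.
Each occurs with probability p³ ≈ (0.0026362)³ ≈ 1.8320804e-08.
By linearity: E[X] = C(109, 3)·p³ ≈ 209934 · 1.8320804e-08 ≈ 0.00385.
Since α = 3/2 > 1, p = c/n^{3/2} = o(1/n) is below the triangle threshold p ~ 1/n. Asymptotically E[X] ~ (c³/6)·n^{3(1−α)} = (3³/6)·n^{-1.5} → 0, so by Markov's inequality G has no triangles w.h.p.

E[X] ≈ 0.00385; in regime p = Θ(1/n^{3/2}) E[X] tends to 0 (below the triangle threshold p ~ 1/n).


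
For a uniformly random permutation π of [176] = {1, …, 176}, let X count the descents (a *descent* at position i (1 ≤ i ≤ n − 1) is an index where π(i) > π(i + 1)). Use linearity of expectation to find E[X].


Write X = Σ X_I over i = 1, …, 175, with X_I the indicator of one descent.
There are 175 indicators.
For each fixed i, the pair (π(i), π(i+1)) is a uniformly random ordered pair of distinct values from {1, …, 176}; by symmetry P[π(i) > π(i+1)] = 1/2.
By linearity: E[X] = 175 · (1/2) = (176 − 1) · (1/2) = 175/2 ≈ 87.500000.

E[X] = 175/2 = 87.500000.


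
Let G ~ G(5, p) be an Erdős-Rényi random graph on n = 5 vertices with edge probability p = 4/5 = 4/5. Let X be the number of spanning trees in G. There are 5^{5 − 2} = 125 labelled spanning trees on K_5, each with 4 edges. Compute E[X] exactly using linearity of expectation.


K_5 has 5^{5 − 2} = 125 labelled spanning trees.
For each such spanning tree H, let X_H = 1 if all 4 edges of H are present in G. Then P[X_H = 1] = p^{4} = (4/5)^{4} = 256/625.
By linearity of expectation: E[X] = Σ_H E[X_H] = 125 · p^{4} = 125 · 256/625 = 256/5.
Numerically: E[X] ≈ 51.2.

E[X] = 125 · (4/5)^{4} = 256/5 ≈ 51.2.


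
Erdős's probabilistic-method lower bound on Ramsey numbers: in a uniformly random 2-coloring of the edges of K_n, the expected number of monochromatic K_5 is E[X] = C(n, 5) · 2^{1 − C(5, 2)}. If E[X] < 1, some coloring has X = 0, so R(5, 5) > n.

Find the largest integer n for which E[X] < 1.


We need C(n, 5) · 2^{1 − 10} < 1, i.e. C(n, 5) < 2^{10 − 1} = 512.
Check values of n near the boundary:
  n = 7: C(7, 5) = 21; 21 < 512? YES
  n = 8: C(8, 5) = 56; 56 < 512? YES
  n = 9: C(9, 5) = 126; 126 < 512? YES
  n = 10: C(10, 5) = 252; 252 < 512? YES
  n = 11: C(11, 5) = 462; 462 < 512? YES
  n = 12: C(12, 5) = 792; 792 < 512? NO
  n = 13: C(13, 5) = 1287; 1287 < 512? NO
  n = 14: C(14, 5) = 2002; 2002 < 512? NO
The largest n with C(n, 5) < 512 is n = 11 (where E[X] = 231/256 ≈ 0.902344). Hence R(5, 5) > 11, i.e. R(5, 5) ≥ 12.

Largest n = 11; hence R(5, 5) > 11.


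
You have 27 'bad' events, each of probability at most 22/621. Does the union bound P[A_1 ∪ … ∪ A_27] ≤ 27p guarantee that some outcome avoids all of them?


Union bound: P[∪_{i=1}^{27} A_i] ≤ Σ_i P[A_i] ≤ 27·p = 27·(22/621) = 22/23.
Numerically: 22/23 ≈ 0.9565.
Is 22/23 < 1? YES.
Since P[∪ A_i] ≤ 22/23 < 1, the complement has P[∩ A_i^c] ≥ 1 − 22/23 = 1/23 > 0, so some outcome avoids every A_i.

27·p = 22/23 ≈ 0.9565; existence CERTIFIED by the union bound.


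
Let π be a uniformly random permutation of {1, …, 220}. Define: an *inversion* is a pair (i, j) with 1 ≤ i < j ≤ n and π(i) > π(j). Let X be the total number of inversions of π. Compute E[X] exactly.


Write X = Σ X_I over the C(220, 2) = 24090 pairs i < j, with X_I the indicator of one inversion.
There are 24090 indicators.
For each fixed pair i < j, the values π(i) and π(j) are two distinct elements of {1, …, 220} in uniformly random order; by symmetry P[π(i) > π(j)] = 1/2.
By linearity: E[X] = 24090 · (1/2) = C(220, 2) · (1/2) = 24090/2 = 12045 ≈ 12045.0000.

E[X] = 12045 = 12045.0000.


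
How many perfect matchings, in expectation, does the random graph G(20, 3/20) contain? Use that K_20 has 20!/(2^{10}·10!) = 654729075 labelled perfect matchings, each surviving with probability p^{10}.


K_20 has 20!/(2^{10}·10!) = 654729075 labelled perfect matchings.
For each such perfect matching H, let X_H = 1 if all 10 edges of H are present in G. Then P[X_H = 1] = p^{10} = (3/20)^{10} = 59049/10240000000000.
By linearity of expectation: E[X] = Σ_H E[X_H] = 654729075 · p^{10} = 654729075 · 59049/10240000000000 = 1546443885987/409600000000.
Numerically: E[X] ≈ 3.78.

E[X] = 654729075 · (3/20)^{10} = 1546443885987/409600000000 ≈ 3.78.


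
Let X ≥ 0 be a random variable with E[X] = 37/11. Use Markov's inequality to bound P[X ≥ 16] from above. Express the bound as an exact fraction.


μ = E[X] = 37/11, a = 16.
Markov: P[X ≥ 16] ≤ μ/a = (37/11)/16 = 37/176.
Numerically: ≈ 0.2102.
(Since a = 16 > μ = 3.3636, the bound 37/176 is < 1 and informative.)

P[X ≥ 16] ≤ 37/176 ≈ 0.2102.


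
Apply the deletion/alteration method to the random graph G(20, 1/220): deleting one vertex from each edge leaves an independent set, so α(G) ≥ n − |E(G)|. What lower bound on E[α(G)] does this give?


E[|E(G)|] = C(20, 2)·p = 190 · (1/220) = 19/22.
E[α(G)] ≥ n − E[|E(G)|] = 20 − 19/22 = 421/22.
Numerically: ≈ 19.1364.
(This is only a lower bound; the true E[α(G)] may be larger.)

E[α(G)] ≥ 421/22 ≈ 19.1364.


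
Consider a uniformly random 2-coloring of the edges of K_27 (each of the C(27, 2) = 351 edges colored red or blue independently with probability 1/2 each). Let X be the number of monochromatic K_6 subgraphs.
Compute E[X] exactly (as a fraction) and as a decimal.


Let X = Σ_S X_S over the C(27, 6) = 296010 subsets S of size 6, where X_S = 1 if the K_6 on S is monochromatic.
For a fixed S, the K_6 on S has C(6, 2) = 15 edges. P[all 15 edges red] = (1/2)^15, and likewise for blue, so P[monochromatic] = 2·(1/2)^15 = 2^{1 − 15} = 1/16384.
Summing: E[X] = C(27, 6) · 2^{1 − 15} = 296010 · 1/16384 = 148005/8192.
Numerically: E[X] ≈ 18.0670.

E[X] = C(27,6)·2^(1−C(6,2)) = 148005/8192 ≈ 18.0670.


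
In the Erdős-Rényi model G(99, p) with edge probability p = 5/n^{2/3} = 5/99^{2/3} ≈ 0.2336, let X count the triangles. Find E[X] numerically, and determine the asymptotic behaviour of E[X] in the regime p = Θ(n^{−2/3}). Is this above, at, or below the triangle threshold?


Number of potential triangles: C(99, 3) = 156849.
Each occurs with probability p³ ≈ (0.2336)³ ≈ 1.275380e-02.
By linearity: E[X] = C(99, 3)·p³ ≈ 156849 · 1.275380e-02 ≈ 2000.4209.
Since α = 2/3 < 1, p = c/n^{2/3} ≫ 1/n is above the triangle threshold p ~ 1/n. Asymptotically E[X] ~ (c³/6)·n^{3(1−α)} = (5³/6)·n^{1} → ∞; triangles are abundant w.h.p.

E[X] ≈ 2000.4209; in regime p = Θ(1/n^{2/3}) E[X] diverges (above the triangle threshold p ~ 1/n).


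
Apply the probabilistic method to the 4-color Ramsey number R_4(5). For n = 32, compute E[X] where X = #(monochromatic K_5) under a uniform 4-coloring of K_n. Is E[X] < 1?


E[X] = C(32, 5) · 4^{1 − 10} = 201376 · 4^{−9} = 201376/262144.
As a reduced fraction: E[X] = 6293/8192 ≈ 0.7682.
Is E[X] < 1? YES.
Since E[X] < 1, there exists a 4-coloring of K_{32} with no monochromatic K_5; hence R_4(5) > 32.

E[X] = 6293/8192 ≈ 0.7682; E[X] < 1, so R_4(5) > 32.


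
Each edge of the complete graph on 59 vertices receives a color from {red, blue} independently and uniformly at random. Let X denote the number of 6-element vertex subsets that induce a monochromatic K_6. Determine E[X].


Let X = Σ_S X_S over the C(59, 6) = 45057474 subsets S of size 6, where X_S = 1 if the K_6 on S is monochromatic.
For a fixed S, the K_6 on S has C(6, 2) = 15 edges. P[all 15 edges red] = (1/2)^15, and likewise for blue, so P[monochromatic] = 2·(1/2)^15 = 2^{1 − 15} = 1/16384.
By linearity of expectation: E[X] = C(59, 6) · 2^{1 − 15} = 45057474 · 1/16384 = 22528737/8192.
Numerically: E[X] ≈ 2750.0900.

E[X] = C(59,6)·2^(1−C(6,2)) = 22528737/8192 ≈ 2750.0900.


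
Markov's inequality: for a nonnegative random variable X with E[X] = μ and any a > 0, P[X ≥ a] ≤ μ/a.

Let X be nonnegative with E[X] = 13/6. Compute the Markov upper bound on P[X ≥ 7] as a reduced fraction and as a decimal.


μ = E[X] = 13/6, a = 7.
Markov: P[X ≥ 7] ≤ μ/a = (13/6)/7 = 13/42.
Numerically: ≈ 0.310.
(Since a = 7 > μ = 2.167, the bound 13/42 is < 1 and informative.)

P[X ≥ 7] ≤ 13/42 ≈ 0.310.


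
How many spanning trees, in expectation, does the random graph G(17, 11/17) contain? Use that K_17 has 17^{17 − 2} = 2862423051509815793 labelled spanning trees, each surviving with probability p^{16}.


K_17 has 17^{17 − 2} = 2862423051509815793 labelled spanning trees.
For each such spanning tree H, let X_H = 1 if all 16 edges of H are present in G. Then P[X_H = 1] = p^{16} = (11/17)^{16} = 45949729863572161/48661191875666868481.
By linearity of expectation: E[X] = Σ_H E[X_H] = 2862423051509815793 · p^{16} = 2862423051509815793 · 45949729863572161/48661191875666868481 = 45949729863572161/17.
Numerically: E[X] ≈ 2.70293e+15.

E[X] = 2862423051509815793 · (11/17)^{16} = 45949729863572161/17 ≈ 2.70293e+15.


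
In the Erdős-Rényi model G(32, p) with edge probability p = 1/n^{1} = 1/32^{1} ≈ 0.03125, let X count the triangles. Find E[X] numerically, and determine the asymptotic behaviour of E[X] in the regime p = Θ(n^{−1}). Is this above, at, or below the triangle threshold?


Number of potential triangles: C(32, 3) = 4960.
Each occurs with probability p³ ≈ (0.03125)³ ≈ 3.051758e-05.
By linearity: E[X] = C(32, 3)·p³ ≈ 4960 · 3.051758e-05 ≈ 0.1514.
Here α = 1, so p = 1/n is exactly at the triangle threshold p ~ 1/n. Asymptotically E[X] → c³/6 = 1³/6 = 1/6 ≈ 0.1667, a bounded constant. In this regime the triangle count is asymptotically Poisson(c³/6).

E[X] ≈ 0.1514; in regime p = Θ(1/n^{1}) E[X] stays bounded (at the triangle threshold p ~ 1/n).


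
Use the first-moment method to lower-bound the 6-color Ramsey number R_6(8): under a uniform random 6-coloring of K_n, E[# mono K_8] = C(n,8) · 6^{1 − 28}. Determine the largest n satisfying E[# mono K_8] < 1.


We need C(n, 8) · 6^{1 − 28} < 1, i.e. C(n, 8) < 6^{28 − 1} = 1023490369077469249536.
Check values of n near the boundary:
  n = 1593: C(1593, 8) = 1010555394551193970323; 1010555394551193970323 < 1023490369077469249536? YES
  n = 1594: C(1594, 8) = 1015652773590544255167; 1015652773590544255167 < 1023490369077469249536? YES
  n = 1595: C(1595, 8) = 1020772636343363633895; 1020772636343363633895 < 1023490369077469249536? YES
  n = 1596: C(1596, 8) = 1025915067760710553965; 1025915067760710553965 < 1023490369077469249536? NO
The largest n with C(n, 8) < 1023490369077469249536 is n = 1595 (where E[X] = 113419181815929292655/113721152119718805504 ≈ 0.997). Hence R_6(8) > 1595, i.e. R_6(8) ≥ 1596.

Largest n = 1595; hence R_6(8) > 1595.


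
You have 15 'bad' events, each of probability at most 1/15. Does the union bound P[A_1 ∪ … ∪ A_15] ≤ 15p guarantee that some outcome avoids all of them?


Union bound: P[∪_{i=1}^{15} A_i] ≤ Σ_i P[A_i] ≤ 15·p = 15·(1/15) = 1.
Numerically: 1 ≈ 1.00000.
Is 1 < 1? NO.
Since the bound 1 is ≥ 1, the union bound is uninformative here; it does NOT by itself certify existence.

15·p = 1 ≈ 1.00000; existence NOT certified by the union bound.


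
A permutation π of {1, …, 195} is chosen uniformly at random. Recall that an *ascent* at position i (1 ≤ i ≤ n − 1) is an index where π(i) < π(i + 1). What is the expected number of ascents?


Write X = Σ X_I over i = 1, …, 194, with X_I the indicator of one ascent.
There are 194 indicators.
For each fixed i, the pair (π(i), π(i+1)) is a uniformly random ordered pair of distinct values from {1, …, 195}; by symmetry P[π(i) < π(i+1)] = 1/2.
By linearity: E[X] = 194 · (1/2) = (195 − 1) · (1/2) = 97 ≈ 97.00000.

E[X] = 97 = 97.00000.


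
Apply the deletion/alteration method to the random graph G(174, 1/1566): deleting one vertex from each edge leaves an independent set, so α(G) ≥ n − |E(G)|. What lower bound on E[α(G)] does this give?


E[|E(G)|] = C(174, 2)·p = 15051 · (1/1566) = 173/18.
E[α(G)] ≥ n − E[|E(G)|] = 174 − 173/18 = 2959/18.
Numerically: ≈ 164.38889.
(This is only a lower bound; the true E[α(G)] may be larger.)

E[α(G)] ≥ 2959/18 ≈ 164.38889.


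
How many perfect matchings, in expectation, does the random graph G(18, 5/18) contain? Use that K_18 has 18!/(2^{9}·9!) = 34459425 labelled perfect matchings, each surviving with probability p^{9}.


K_18 has 18!/(2^{9}·9!) = 34459425 labelled perfect matchings.
For each such perfect matching H, let X_H = 1 if all 9 edges of H are present in G. Then P[X_H = 1] = p^{9} = (5/18)^{9} = 1953125/198359290368.
Summing the indicators: E[X] = Σ_H E[X_H] = 34459425 · p^{9} = 34459425 · 1953125/198359290368 = 830908203125/2448880128.
Numerically: E[X] ≈ 339.3.

E[X] = 34459425 · (5/18)^{9} = 830908203125/2448880128 ≈ 339.3.


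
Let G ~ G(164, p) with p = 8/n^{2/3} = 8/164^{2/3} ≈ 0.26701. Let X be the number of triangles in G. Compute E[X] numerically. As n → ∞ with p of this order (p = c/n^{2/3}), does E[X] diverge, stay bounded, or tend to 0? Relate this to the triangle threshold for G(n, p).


Number of potential triangles: C(164, 3) = 721764.
Each occurs with probability p³ ≈ (0.26701)³ ≈ 1.9036288e-02.
By linearity: E[X] = C(164, 3)·p³ ≈ 721764 · 1.9036288e-02 ≈ 13739.70732.
Since α = 2/3 < 1, p = c/n^{2/3} ≫ 1/n is above the triangle threshold p ~ 1/n. Asymptotically E[X] ~ (c³/6)·n^{3(1−α)} = (8³/6)·n^{1} → ∞; triangles are abundant w.h.p.

E[X] ≈ 13739.70732; in regime p = Θ(1/n^{2/3}) E[X] diverges (above the triangle threshold p ~ 1/n).


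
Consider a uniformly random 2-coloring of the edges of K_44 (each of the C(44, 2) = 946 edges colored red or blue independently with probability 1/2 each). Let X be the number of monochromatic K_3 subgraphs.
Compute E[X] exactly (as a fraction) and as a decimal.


Let X = Σ_S X_S over the C(44, 3) = 13244 subsets S of size 3, where X_S = 1 if the K_3 on S is monochromatic.
For a fixed S, the K_3 on S has C(3, 2) = 3 edges. P[all 3 edges red] = (1/2)^3, and likewise for blue, so P[monochromatic] = 2·(1/2)^3 = 2^{1 − 3} = 1/4.
Summing: E[X] = C(44, 3) · 2^{1 − 3} = 13244 · 1/4 = 3311.
Numerically: E[X] ≈ 3311.000.

E[X] = C(44,3)·2^(1−C(3,2)) = 3311 ≈ 3311.000.


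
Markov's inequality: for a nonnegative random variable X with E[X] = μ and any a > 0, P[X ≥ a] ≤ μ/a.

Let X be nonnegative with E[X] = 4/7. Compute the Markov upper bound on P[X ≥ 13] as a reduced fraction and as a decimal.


μ = E[X] = 4/7, a = 13.
Markov: P[X ≥ 13] ≤ μ/a = (4/7)/13 = 4/91.
Numerically: ≈ 0.0440.
(Since a = 13 > μ = 0.5714, the bound 4/91 is < 1 and informative.)

P[X ≥ 13] ≤ 4/91 ≈ 0.0440.


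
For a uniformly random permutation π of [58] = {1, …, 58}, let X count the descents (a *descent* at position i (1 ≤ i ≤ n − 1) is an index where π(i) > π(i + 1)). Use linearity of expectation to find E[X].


Write X = Σ X_I over i = 1, …, 57, with X_I the indicator of one descent.
There are 57 indicators.
For each fixed i, the pair (π(i), π(i+1)) is a uniformly random ordered pair of distinct values from {1, …, 58}; by symmetry P[π(i) > π(i+1)] = 1/2.
By linearity: E[X] = 57 · (1/2) = (58 − 1) · (1/2) = 57/2 ≈ 28.5000.

E[X] = 57/2 = 28.5000.


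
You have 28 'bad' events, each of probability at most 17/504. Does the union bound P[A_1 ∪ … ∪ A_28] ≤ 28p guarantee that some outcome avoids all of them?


Union bound: P[∪_{i=1}^{28} A_i] ≤ Σ_i P[A_i] ≤ 28·p = 28·(17/504) = 17/18.
Numerically: 17/18 ≈ 0.94444.
Is 17/18 < 1? YES.
Since P[∪ A_i] ≤ 17/18 < 1, the complement has P[∩ A_i^c] ≥ 1 − 17/18 = 1/18 > 0, so some outcome avoids every A_i.

28·p = 17/18 ≈ 0.94444; existence CERTIFIED by the union bound.


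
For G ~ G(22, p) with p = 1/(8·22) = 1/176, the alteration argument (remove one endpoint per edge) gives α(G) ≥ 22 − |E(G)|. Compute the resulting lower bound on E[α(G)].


E[|E(G)|] = C(22, 2)·p = 231 · (1/176) = 21/16.
E[α(G)] ≥ n − E[|E(G)|] = 22 − 21/16 = 331/16.
Numerically: ≈ 20.6875.
(This is only a lower bound; the true E[α(G)] may be larger.)

E[α(G)] ≥ 331/16 ≈ 20.6875.


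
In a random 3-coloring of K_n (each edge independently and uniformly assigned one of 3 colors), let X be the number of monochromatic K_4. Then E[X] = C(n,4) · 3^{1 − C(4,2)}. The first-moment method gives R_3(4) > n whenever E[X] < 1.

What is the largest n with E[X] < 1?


We need C(n, 4) · 3^{1 − 6} < 1, i.e. C(n, 4) < 3^{6 − 1} = 243.
Check values of n near the boundary:
  n = 8: C(8, 4) = 70; 70 < 243? YES
  n = 9: C(9, 4) = 126; 126 < 243? YES
  n = 10: C(10, 4) = 210; 210 < 243? YES
  n = 11: C(11, 4) = 330; 330 < 243? NO
  n = 12: C(12, 4) = 495; 495 < 243? NO
The largest n with C(n, 4) < 243 is n = 10 (where E[X] = 70/81 ≈ 0.8642). Hence R_3(4) > 10, i.e. R_3(4) ≥ 11.

Largest n = 10; hence R_3(4) > 10.


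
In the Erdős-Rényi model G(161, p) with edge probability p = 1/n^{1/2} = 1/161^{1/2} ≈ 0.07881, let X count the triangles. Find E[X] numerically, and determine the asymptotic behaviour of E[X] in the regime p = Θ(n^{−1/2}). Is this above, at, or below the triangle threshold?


Number of potential triangles: C(161, 3) = 682640.
Each occurs with probability p³ ≈ (0.07881)³ ≈ 4.895096e-04.
By linearity: E[X] = C(161, 3)·p³ ≈ 682640 · 4.895096e-04 ≈ 334.1588.
Since α = 1/2 < 1, p = c/n^{1/2} ≫ 1/n is above the triangle threshold p ~ 1/n. Asymptotically E[X] ~ (c³/6)·n^{3(1−α)} = (1³/6)·n^{1.5} → ∞; triangles are abundant w.h.p.

E[X] ≈ 334.1588; in regime p = Θ(1/n^{1/2}) E[X] diverges (above the triangle threshold p ~ 1/n).


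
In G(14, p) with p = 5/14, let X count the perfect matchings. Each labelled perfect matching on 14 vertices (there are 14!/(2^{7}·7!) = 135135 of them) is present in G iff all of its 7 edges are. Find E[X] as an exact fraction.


K_14 has 14!/(2^{7}·7!) = 135135 labelled perfect matchings.
For each such perfect matching H, let X_H = 1 if all 7 edges of H are present in G. Then P[X_H = 1] = p^{7} = (5/14)^{7} = 78125/105413504.
Summing the indicators: E[X] = Σ_H E[X_H] = 135135 · p^{7} = 135135 · 78125/105413504 = 1508203125/15059072.
Numerically: E[X] ≈ 100.

E[X] = 135135 · (5/14)^{7} = 1508203125/15059072 ≈ 100.


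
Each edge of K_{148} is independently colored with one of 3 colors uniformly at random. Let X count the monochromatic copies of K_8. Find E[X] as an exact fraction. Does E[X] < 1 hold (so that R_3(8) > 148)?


E[X] = C(148, 8) · 3^{1 − 28} = 4709614623714 · 3^{−27} = 4709614623714/7625597484987.
As a reduced fraction: E[X] = 523290513746/847288609443 ≈ 0.6176060.
Is E[X] < 1? YES.
Since E[X] < 1, there exists a 3-coloring of K_{148} with no monochromatic K_8; hence R_3(8) > 148.

E[X] = 523290513746/847288609443 ≈ 0.6176060; E[X] < 1, so R_3(8) > 148.


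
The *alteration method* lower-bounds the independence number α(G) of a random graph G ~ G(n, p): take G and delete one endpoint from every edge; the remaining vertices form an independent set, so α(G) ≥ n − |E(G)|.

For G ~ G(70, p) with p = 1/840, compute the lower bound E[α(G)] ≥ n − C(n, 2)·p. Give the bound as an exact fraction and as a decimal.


E[|E(G)|] = C(70, 2)·p = 2415 · (1/840) = 23/8.
E[α(G)] ≥ n − E[|E(G)|] = 70 − 23/8 = 537/8.
Numerically: ≈ 67.125000.
(This is only a lower bound; the true E[α(G)] may be larger.)

E[α(G)] ≥ 537/8 ≈ 67.125000.


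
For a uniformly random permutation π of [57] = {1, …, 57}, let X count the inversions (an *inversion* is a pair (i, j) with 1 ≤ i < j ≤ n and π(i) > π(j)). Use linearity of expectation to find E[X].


Write X = Σ X_I over the C(57, 2) = 1596 pairs i < j, with X_I the indicator of one inversion.
There are 1596 indicators.
For each fixed pair i < j, the values π(i) and π(j) are two distinct elements of {1, …, 57} in uniformly random order; by symmetry P[π(i) > π(j)] = 1/2.
By linearity: E[X] = 1596 · (1/2) = C(57, 2) · (1/2) = 1596/2 = 798 ≈ 798.0000.

E[X] = 798 = 798.0000.


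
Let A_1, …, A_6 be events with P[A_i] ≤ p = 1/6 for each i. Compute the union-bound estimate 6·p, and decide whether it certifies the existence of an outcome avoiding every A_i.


Union bound: P[∪_{i=1}^{6} A_i] ≤ Σ_i P[A_i] ≤ 6·p = 6·(1/6) = 1.
Numerically: 1 ≈ 1.000.
Is 1 < 1? NO.
Since the bound 1 is ≥ 1, the union bound is uninformative here; it does NOT by itself certify existence.

6·p = 1 ≈ 1.000; existence NOT certified by the union bound.


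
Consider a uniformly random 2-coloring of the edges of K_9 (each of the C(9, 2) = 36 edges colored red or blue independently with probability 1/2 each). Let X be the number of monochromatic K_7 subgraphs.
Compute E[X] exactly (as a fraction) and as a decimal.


Let X = Σ_S X_S over the C(9, 7) = 36 subsets S of size 7, where X_S = 1 if the K_7 on S is monochromatic.
For a fixed S, the K_7 on S has C(7, 2) = 21 edges. P[all 21 edges red] = (1/2)^21, and likewise for blue, so P[monochromatic] = 2·(1/2)^21 = 2^{1 − 21} = 1/1048576.
By linearity of expectation: E[X] = C(9, 7) · 2^{1 − 21} = 36 · 1/1048576 = 9/262144.
Numerically: E[X] ≈ 0.00003.

E[X] = C(9,7)·2^(1−C(7,2)) = 9/262144 ≈ 0.00003.


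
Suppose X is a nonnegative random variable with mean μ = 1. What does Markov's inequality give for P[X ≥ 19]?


μ = E[X] = 1, a = 19.
Markov: P[X ≥ 19] ≤ μ/a = (1)/19 = 1/19.
Numerically: ≈ 0.0526.
(Since a = 19 > μ = 1.0000, the bound 1/19 is < 1 and informative.)

P[X ≥ 19] ≤ 1/19 ≈ 0.0526.


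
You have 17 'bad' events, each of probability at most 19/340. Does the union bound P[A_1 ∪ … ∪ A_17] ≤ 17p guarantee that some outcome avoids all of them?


Union bound: P[∪_{i=1}^{17} A_i] ≤ Σ_i P[A_i] ≤ 17·p = 17·(19/340) = 19/20.
Numerically: 19/20 ≈ 0.950.
Is 19/20 < 1? YES.
Since P[∪ A_i] ≤ 19/20 < 1, the complement has P[∩ A_i^c] ≥ 1 − 19/20 = 1/20 > 0, so some outcome avoids every A_i.

17·p = 19/20 ≈ 0.950; existence CERTIFIED by the union bound.


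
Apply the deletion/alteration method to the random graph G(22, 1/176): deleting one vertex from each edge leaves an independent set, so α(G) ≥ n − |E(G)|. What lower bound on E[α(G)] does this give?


E[|E(G)|] = C(22, 2)·p = 231 · (1/176) = 21/16.
E[α(G)] ≥ n − E[|E(G)|] = 22 − 21/16 = 331/16.
Numerically: ≈ 20.6875.
(This is only a lower bound; the true E[α(G)] may be larger.)

E[α(G)] ≥ 331/16 ≈ 20.6875.


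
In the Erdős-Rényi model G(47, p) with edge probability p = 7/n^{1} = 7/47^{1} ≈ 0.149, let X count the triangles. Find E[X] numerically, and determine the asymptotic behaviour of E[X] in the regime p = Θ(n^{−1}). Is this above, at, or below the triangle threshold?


Number of potential triangles: C(47, 3) = 16215.
Each occurs with probability p³ ≈ (0.149)³ ≈ 3.30370e-03.
By linearity: E[X] = C(47, 3)·p³ ≈ 16215 · 3.30370e-03 ≈ 53.569.
Here α = 1, so p = 7/n is exactly at the triangle threshold p ~ 1/n. Asymptotically E[X] → c³/6 = 7³/6 = 343/6 ≈ 57.167, a bounded constant. In this regime the triangle count is asymptotically Poisson(c³/6).

E[X] ≈ 53.569; in regime p = Θ(1/n^{1}) E[X] stays bounded (at the triangle threshold p ~ 1/n).


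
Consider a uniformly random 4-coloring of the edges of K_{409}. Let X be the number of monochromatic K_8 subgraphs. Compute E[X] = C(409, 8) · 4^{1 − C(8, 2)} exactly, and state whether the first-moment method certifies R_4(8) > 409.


E[X] = C(409, 8) · 4^{1 − 28} = 18128041135797879 · 4^{−27} = 18128041135797879/18014398509481984.
As a reduced fraction: E[X] = 18128041135797879/18014398509481984 ≈ 1.00631.
Is E[X] < 1? NO.
Since E[X] ≥ 1, the first-moment bound is inconclusive at n = 409; it does NOT by itself certify R_4(8) > 409.

E[X] = 18128041135797879/18014398509481984 ≈ 1.00631; E[X] ≥ 1; first-moment method inconclusive here.


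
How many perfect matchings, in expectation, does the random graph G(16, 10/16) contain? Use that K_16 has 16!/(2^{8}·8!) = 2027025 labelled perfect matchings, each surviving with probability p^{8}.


K_16 has 16!/(2^{8}·8!) = 2027025 labelled perfect matchings.
For each such perfect matching H, let X_H = 1 if all 8 edges of H are present in G. Then P[X_H = 1] = p^{8} = (5/8)^{8} = 390625/16777216.
By linearity of expectation: E[X] = Σ_H E[X_H] = 2027025 · p^{8} = 2027025 · 390625/16777216 = 791806640625/16777216.
Numerically: E[X] ≈ 47195.4.

E[X] = 2027025 · (5/8)^{8} = 791806640625/16777216 ≈ 47195.4.


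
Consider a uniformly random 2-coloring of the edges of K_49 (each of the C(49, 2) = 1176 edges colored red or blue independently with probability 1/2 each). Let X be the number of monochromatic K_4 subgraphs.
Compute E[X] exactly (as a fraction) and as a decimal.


Let X = Σ_S X_S over the C(49, 4) = 211876 subsets S of size 4, where X_S = 1 if the K_4 on S is monochromatic.
For a fixed S, the K_4 on S has C(4, 2) = 6 edges. P[all 6 edges red] = (1/2)^6, and likewise for blue, so P[monochromatic] = 2·(1/2)^6 = 2^{1 − 6} = 1/32.
Summing: E[X] = C(49, 4) · 2^{1 − 6} = 211876 · 1/32 = 52969/8.
Numerically: E[X] ≈ 6621.125.

E[X] = C(49,4)·2^(1−C(4,2)) = 52969/8 ≈ 6621.125.


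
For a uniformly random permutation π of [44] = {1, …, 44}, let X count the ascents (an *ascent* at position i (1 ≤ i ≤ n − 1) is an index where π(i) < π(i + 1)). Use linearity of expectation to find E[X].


Write X = Σ X_I over i = 1, …, 43, with X_I the indicator of one ascent.
There are 43 indicators.
For each fixed i, the pair (π(i), π(i+1)) is a uniformly random ordered pair of distinct values from {1, …, 44}; by symmetry P[π(i) < π(i+1)] = 1/2.
By linearity: E[X] = 43 · (1/2) = (44 − 1) · (1/2) = 43/2 ≈ 21.50000.

E[X] = 43/2 = 21.50000.


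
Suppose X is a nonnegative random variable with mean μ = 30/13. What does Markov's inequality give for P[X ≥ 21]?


μ = E[X] = 30/13, a = 21.
Markov: P[X ≥ 21] ≤ μ/a = (30/13)/21 = 10/91.
Numerically: ≈ 0.109890.
(Since a = 21 > μ = 2.307692, the bound 10/91 is < 1 and informative.)

P[X ≥ 21] ≤ 10/91 ≈ 0.109890.


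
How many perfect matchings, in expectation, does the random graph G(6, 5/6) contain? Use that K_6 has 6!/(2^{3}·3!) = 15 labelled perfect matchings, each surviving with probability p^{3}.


K_6 has 6!/(2^{3}·3!) = 15 labelled perfect matchings.
For each such perfect matching H, let X_H = 1 if all 3 edges of H are present in G. Then P[X_H = 1] = p^{3} = (5/6)^{3} = 125/216.
By linearity of expectation: E[X] = Σ_H E[X_H] = 15 · p^{3} = 15 · 125/216 = 625/72.
Numerically: E[X] ≈ 8.68056.

E[X] = 15 · (5/6)^{3} = 625/72 ≈ 8.68056.


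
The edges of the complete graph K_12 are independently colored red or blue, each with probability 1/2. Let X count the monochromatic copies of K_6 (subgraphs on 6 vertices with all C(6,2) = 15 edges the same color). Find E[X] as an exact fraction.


Let X = Σ_S X_S over the C(12, 6) = 924 subsets S of size 6, where X_S = 1 if the K_6 on S is monochromatic.
For a fixed S, the K_6 on S has C(6, 2) = 15 edges. P[all 15 edges red] = (1/2)^15, and likewise for blue, so P[monochromatic] = 2·(1/2)^15 = 2^{1 − 15} = 1/16384.
By linearity: E[X] = C(12, 6) · 2^{1 − 15} = 924 · 1/16384 = 231/4096.
Numerically: E[X] ≈ 0.056396.

E[X] = C(12,6)·2^(1−C(6,2)) = 231/4096 ≈ 0.056396.


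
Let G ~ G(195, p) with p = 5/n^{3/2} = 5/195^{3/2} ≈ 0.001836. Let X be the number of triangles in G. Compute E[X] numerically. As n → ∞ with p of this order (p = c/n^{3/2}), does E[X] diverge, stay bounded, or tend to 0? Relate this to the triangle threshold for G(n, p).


Number of potential triangles: C(195, 3) = 1216865.
Each occurs with probability p³ ≈ (0.001836)³ ≈ 6.190907e-09.
By linearity: E[X] = C(195, 3)·p³ ≈ 1216865 · 6.190907e-09 ≈ 0.0075.
Since α = 3/2 > 1, p = c/n^{3/2} = o(1/n) is below the triangle threshold p ~ 1/n. Asymptotically E[X] ~ (c³/6)·n^{3(1−α)} = (5³/6)·n^{-1.5} → 0, so by Markov's inequality G has no triangles w.h.p.

E[X] ≈ 0.0075; in regime p = Θ(1/n^{3/2}) E[X] tends to 0 (below the triangle threshold p ~ 1/n).


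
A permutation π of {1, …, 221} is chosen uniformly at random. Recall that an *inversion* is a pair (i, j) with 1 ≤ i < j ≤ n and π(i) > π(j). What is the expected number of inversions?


Write X = Σ X_I over the C(221, 2) = 24310 pairs i < j, with X_I the indicator of one inversion.
There are 24310 indicators.
For each fixed pair i < j, the values π(i) and π(j) are two distinct elements of {1, …, 221} in uniformly random order; by symmetry P[π(i) > π(j)] = 1/2.
By linearity: E[X] = 24310 · (1/2) = C(221, 2) · (1/2) = 24310/2 = 12155 ≈ 12155.0000.

E[X] = 12155 = 12155.0000.


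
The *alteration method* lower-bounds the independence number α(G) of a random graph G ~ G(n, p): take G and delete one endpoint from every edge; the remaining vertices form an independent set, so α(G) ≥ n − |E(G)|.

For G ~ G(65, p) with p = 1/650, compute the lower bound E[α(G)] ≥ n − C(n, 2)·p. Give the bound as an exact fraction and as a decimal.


E[|E(G)|] = C(65, 2)·p = 2080 · (1/650) = 16/5.
E[α(G)] ≥ n − E[|E(G)|] = 65 − 16/5 = 309/5.
Numerically: ≈ 61.800000.
(This is only a lower bound; the true E[α(G)] may be larger.)

E[α(G)] ≥ 309/5 ≈ 61.800000.


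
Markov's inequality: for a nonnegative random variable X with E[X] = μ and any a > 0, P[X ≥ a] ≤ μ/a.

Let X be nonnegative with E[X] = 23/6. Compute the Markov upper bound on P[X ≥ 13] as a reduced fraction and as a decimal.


μ = E[X] = 23/6, a = 13.
Markov: P[X ≥ 13] ≤ μ/a = (23/6)/13 = 23/78.
Numerically: ≈ 0.295.
(Since a = 13 > μ = 3.833, the bound 23/78 is < 1 and informative.)

P[X ≥ 13] ≤ 23/78 ≈ 0.295.


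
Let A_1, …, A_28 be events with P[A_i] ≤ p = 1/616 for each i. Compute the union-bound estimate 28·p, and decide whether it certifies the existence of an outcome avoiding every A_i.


Union bound: P[∪_{i=1}^{28} A_i] ≤ Σ_i P[A_i] ≤ 28·p = 28·(1/616) = 1/22.
Numerically: 1/22 ≈ 0.0454545.
Is 1/22 < 1? YES.
Since P[∪ A_i] ≤ 1/22 < 1, the complement has P[∩ A_i^c] ≥ 1 − 1/22 = 21/22 > 0, so some outcome avoids every A_i.

28·p = 1/22 ≈ 0.0454545; existence CERTIFIED by the union bound.


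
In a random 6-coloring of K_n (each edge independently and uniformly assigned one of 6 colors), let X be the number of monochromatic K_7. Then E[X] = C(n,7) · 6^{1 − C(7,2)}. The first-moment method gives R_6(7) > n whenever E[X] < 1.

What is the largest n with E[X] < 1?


We need C(n, 7) · 6^{1 − 21} < 1, i.e. C(n, 7) < 6^{21 − 1} = 3656158440062976.
Check values of n near the boundary:
  n = 564: C(564, 7) = 3469685994423792; 3469685994423792 < 3656158440062976? YES
  n = 565: C(565, 7) = 3513212521235560; 3513212521235560 < 3656158440062976? YES
  n = 566: C(566, 7) = 3557206237959440; 3557206237959440 < 3656158440062976? YES
  n = 567: C(567, 7) = 3601671315933933; 3601671315933933 < 3656158440062976? YES
  n = 568: C(568, 7) = 3646611956239704; 3646611956239704 < 3656158440062976? YES
  n = 569: C(569, 7) = 3692032389858348; 3692032389858348 < 3656158440062976? NO
The largest n with C(n, 7) < 3656158440062976 is n = 568 (where E[X] = 16882462760369/16926659444736 ≈ 0.997). Hence R_6(7) > 568, i.e. R_6(7) ≥ 569.

Largest n = 568; hence R_6(7) > 568.


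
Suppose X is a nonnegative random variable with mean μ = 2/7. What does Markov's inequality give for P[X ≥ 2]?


μ = E[X] = 2/7, a = 2.
Markov: P[X ≥ 2] ≤ μ/a = (2/7)/2 = 1/7.
Numerically: ≈ 0.142857.
(Since a = 2 > μ = 0.285714, the bound 1/7 is < 1 and informative.)

P[X ≥ 2] ≤ 1/7 ≈ 0.142857.


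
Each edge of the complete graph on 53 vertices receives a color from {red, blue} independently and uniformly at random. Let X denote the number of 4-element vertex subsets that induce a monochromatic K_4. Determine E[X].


Let X = Σ_S X_S over the C(53, 4) = 292825 subsets S of size 4, where X_S = 1 if the K_4 on S is monochromatic.
For a fixed S, the K_4 on S has C(4, 2) = 6 edges. P[all 6 edges red] = (1/2)^6, and likewise for blue, so P[monochromatic] = 2·(1/2)^6 = 2^{1 − 6} = 1/32.
By linearity: E[X] = C(53, 4) · 2^{1 − 6} = 292825 · 1/32 = 292825/32.
Numerically: E[X] ≈ 9150.78125.

E[X] = C(53,4)·2^(1−C(4,2)) = 292825/32 ≈ 9150.78125.


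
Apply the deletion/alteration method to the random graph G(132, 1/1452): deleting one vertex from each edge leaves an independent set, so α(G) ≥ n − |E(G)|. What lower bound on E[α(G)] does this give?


E[|E(G)|] = C(132, 2)·p = 8646 · (1/1452) = 131/22.
E[α(G)] ≥ n − E[|E(G)|] = 132 − 131/22 = 2773/22.
Numerically: ≈ 126.0455.
(This is only a lower bound; the true E[α(G)] may be larger.)

E[α(G)] ≥ 2773/22 ≈ 126.0455.
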